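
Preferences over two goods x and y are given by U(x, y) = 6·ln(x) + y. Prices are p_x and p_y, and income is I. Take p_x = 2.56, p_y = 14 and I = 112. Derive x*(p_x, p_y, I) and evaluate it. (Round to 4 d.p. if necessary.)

Set MRS = p_x/p_y: (6/x)/1 = p_x/p_y.
So x*(p_x,p_y) = 6·p_y/p_x, independent of income; and y* = (I − 6·p_y)/p_y.
At the given prices: x* = 6·14/2.56 = 32.8125.

x* = 32.8125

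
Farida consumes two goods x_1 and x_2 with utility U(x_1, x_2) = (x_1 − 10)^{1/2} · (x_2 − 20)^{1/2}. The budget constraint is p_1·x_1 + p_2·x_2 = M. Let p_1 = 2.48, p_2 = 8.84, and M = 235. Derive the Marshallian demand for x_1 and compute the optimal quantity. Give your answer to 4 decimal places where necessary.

This is Cobb-Douglas in (x_1−10, x_2−20): tangency gives 0.5·p_2·(x_2−20) = 0.5·p_1·(x_1−10).
After buying the subsistence bundle (10, 20), a share 0.5 of the remaining income goes to x_1: x_1* = 10 + 0.5·(M − 10p_1 − 20p_2)/p_1.
Discretionary income = 235 − 10·2.48 − 20·8.84 = 33.4; x_1* = 10 + 0.5·33.4/2.48 = 16.7339.

x_1* = 16.7339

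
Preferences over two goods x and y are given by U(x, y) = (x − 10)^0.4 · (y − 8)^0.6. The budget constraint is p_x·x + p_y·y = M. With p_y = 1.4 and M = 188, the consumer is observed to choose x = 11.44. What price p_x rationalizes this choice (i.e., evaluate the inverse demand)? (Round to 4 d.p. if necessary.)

p_x = 13

MRS = (2/3)·(y−8)/(x−10). Tangency with p_x/p_y gives y−8 = (3/2)·(p_x/p_y)·(x−10).
Substituting into the budget: x* = 10 + 0.4·(M − 10·p_x − 8·p_y)/p_x, and y* = 8 + 0.6·(…)/p_y.
Set x* = 11.44 in the demand function and solve for p_x: p_x = 13.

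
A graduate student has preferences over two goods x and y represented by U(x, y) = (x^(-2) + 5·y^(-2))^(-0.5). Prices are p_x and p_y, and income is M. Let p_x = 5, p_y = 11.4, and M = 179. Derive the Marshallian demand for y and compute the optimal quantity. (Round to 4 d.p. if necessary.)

MU_x ∝ x^(-3), MU_y ∝ 5·y^(-3), so MRS = (1/5)·(y/x)^(3) = p_x/p_y.
Solve for the ratio: y/x = [5·p_x/p_y]^(1/3).
Substitute y = (y/x)·x into the budget: x* = M/(p_x + p_y·(y/x)).
Numerically y/x = 1.299207, so x* = 179/(5 + 11.4·1.299207) = 9.0354 and y* = 1.299207·9.0354 = 11.7389.

y* = 11.7389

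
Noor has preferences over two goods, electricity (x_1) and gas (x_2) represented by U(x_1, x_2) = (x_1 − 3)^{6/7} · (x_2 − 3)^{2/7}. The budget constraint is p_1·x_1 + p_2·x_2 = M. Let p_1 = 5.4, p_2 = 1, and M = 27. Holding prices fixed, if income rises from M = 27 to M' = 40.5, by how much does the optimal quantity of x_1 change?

Let x_1' = x_1−3, x_2' = x_2−3. MRS = 3·x_2'/x_1' = p_1/p_2.
Substituting into the budget: x_1* = 3 + 0.75·(M − 3·p_1 − 3·p_2)/p_1, and x_2* = 3 + 0.25·(…)/p_2.
Discretionary income = 27 − 3·5.4 − 3·1 = 7.8; x_1* = 3 + 0.75·7.8/5.4 = 4.0833.
At M' = 40.5: x_1* = 5.9583. Change: 5.9583 − 4.0833 = 1.875.

Δx_1* = 1.875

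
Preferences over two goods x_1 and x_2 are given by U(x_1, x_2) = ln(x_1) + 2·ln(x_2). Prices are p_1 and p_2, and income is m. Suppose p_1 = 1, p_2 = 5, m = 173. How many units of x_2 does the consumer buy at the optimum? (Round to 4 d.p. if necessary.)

x_2* = 23.0667

Demand: x_1*(p_1,p_2,m) = 1/3·m/p_1 and x_2* = 2/3·m/p_2.
At p_1=1, p_2=5, m=173: x_2* = 2/3·173/5 = 23.0667.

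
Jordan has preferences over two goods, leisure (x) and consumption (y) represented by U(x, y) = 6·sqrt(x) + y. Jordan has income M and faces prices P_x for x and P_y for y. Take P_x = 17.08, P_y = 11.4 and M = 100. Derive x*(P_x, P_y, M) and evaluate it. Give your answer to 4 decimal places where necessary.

x* = 4.0094

Set MRS = P_x/P_y: 3·x^(−1/2) = P_x/P_y.
Thus x* = (3·P_y/P_x)² — independent of M — with the rest of income spent on y.
Plugging in: x* = (3·11.4/17.08)² = 4.0094.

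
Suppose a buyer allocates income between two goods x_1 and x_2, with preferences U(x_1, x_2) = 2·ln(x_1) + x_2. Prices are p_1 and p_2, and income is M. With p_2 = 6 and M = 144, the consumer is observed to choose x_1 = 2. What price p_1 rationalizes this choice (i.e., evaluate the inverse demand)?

Set MRS = p_1/p_2: (2/x_1)/1 = p_1/p_2.
So x_1*(p_1,p_2) = 2·p_2/p_1, independent of income; and x_2* = (M − 2·p_2)/p_2.
Set x_1* = 2 in the demand function and solve for p_1: p_1 = 6.

p_1 = 6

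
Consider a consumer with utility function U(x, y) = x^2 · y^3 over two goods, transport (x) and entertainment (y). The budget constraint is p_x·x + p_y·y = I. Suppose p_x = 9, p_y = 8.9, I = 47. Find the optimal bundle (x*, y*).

Tangency: MRS = (2/3)·y/x = p_x/p_y.
Rearranging, p_y·y = (3/2)·p_x·x. Substituting into the budget gives p_x·x·(1 + (3/2)) = I.
Demand: x*(p_x,p_y,I) = 0.4·I/p_x and y* = 0.6·I/p_y.
At p_x=9, p_y=8.9, I=47: x* = 0.4·47/9 = 2.0889, y* = 3.1685.

x* = 2.0889, y* = 3.1685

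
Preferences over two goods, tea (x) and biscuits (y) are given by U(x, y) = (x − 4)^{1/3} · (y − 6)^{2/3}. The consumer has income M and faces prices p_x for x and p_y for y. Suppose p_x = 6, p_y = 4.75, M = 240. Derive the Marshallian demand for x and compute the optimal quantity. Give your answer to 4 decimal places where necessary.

Let x' = x−4, y' = y−6. MRS = (1/2)·y'/x' = p_x/p_y.
After buying the subsistence bundle (4, 6), a share 1/3 of the remaining income goes to x: x* = 4 + 1/3·(M − 4p_x − 6p_y)/p_x.
Discretionary income = 240 − 4·6 − 6·4.75 = 187.5; x* = 4 + 1/3·187.5/6 = 14.4167.

x* = 14.4167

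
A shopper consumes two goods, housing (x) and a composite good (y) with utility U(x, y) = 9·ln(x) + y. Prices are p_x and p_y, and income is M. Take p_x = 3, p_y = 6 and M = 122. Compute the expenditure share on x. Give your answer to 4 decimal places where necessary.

MU_x = 9/x, MU_y = 1. Tangency: 9/x = p_x/p_y.
So x*(p_x,p_y) = 9·p_y/p_x, independent of income; and y* = (M − 9·p_y)/p_y.
At the given prices: x* = 9·6/3 = 18, and y* = 11.3333.
Expenditure on x: 3·18 = 54; share = 0.4426.

share on x = 0.4426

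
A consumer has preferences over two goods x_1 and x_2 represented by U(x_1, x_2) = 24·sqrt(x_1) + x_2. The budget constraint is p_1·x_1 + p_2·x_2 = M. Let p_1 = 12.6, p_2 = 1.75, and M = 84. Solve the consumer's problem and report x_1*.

x_1* = 2.7778

Utility is quasi-linear in x_2; the FOC for x_1 is 12/√x_1 = p_1/p_2.
Solve: √x_1 = 12·p_2/p_1, so x_1*(p_1,p_2) = (12·p_2/p_1)², and x_2* = (M − p_1·x_1*)/p_2.
Plugging in: x_1* = (12·1.75/12.6)² = 2.7778.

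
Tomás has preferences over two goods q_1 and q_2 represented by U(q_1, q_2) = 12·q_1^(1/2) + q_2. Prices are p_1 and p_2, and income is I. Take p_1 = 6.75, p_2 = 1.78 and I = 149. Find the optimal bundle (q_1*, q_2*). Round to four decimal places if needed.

MU_q_1 = 6/√q_1, MU_q_2 = 1. Tangency: 6/√q_1 = p_1/p_2.
Solve: √q_1 = 6·p_2/p_1, so q_1*(p_1,p_2) = (6·p_2/p_1)², and q_2* = (I − p_1·q_1*)/p_2.
Plugging in: q_1* = (6·1.78/6.75)² = 2.5034, q_2* = 74.2145.

q_1* = 2.5034, q_2* = 74.2145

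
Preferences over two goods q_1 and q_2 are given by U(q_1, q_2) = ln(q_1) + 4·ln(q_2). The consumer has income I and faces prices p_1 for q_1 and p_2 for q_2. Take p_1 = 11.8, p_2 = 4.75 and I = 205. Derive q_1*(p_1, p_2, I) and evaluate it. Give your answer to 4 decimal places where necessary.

Tangency: MRS = (1/4)·q_2/q_1 = p_1/p_2.
So p_2·q_2 = 4·p_1·q_1; combined with the budget, a share 0.2 of income goes to q_1.
Demand: q_1*(p_1,p_2,I) = 0.2·I/p_1 and q_2* = 0.8·I/p_2.
At p_1=11.8, p_2=4.75, I=205: q_1* = 0.2·205/11.8 = 3.4746.

q_1* = 3.4746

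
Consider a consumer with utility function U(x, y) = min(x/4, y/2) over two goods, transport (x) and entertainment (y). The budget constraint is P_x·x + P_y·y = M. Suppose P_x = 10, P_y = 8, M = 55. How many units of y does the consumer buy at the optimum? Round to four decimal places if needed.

y* = 1.9643

Demand: x*(P_x,P_y,M) = 4·M/(4·P_x + 2·P_y), y* = 2·M/(4·P_x + 2·P_y).
Here 4·10 + 2·8 = 56, giving y* = 1.9643.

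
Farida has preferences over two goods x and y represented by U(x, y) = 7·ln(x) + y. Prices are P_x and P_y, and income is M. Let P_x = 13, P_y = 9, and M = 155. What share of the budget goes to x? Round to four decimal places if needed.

share on x = 0.4065

Set MRS = P_x/P_y: (7/x)/1 = P_x/P_y.
So x*(P_x,P_y) = 7·P_y/P_x, independent of income; and y* = (M − 7·P_y)/P_y.
At the given prices: x* = 7·9/13 = 4.8462, and y* = 10.2222.
Expenditure on x: 13·4.8462 = 63; share = 0.4065.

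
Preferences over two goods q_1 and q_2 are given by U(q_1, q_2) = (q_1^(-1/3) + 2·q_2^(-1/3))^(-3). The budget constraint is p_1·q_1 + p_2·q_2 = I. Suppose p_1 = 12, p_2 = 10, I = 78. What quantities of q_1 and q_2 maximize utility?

MU_q_1 ∝ q_1^(-4/3), MU_q_2 ∝ 2·q_2^(-4/3), so MRS = (1/2)·(q_2/q_1)^(4/3) = p_1/p_2.
Hence q_2/q_1 = (2·p_1/p_2)^(1/(4/3)), i.e. raised to the 0.75 power.
With the ratio pinned down, the budget gives q_1* = I/(p_1 + p_2·(q_2/q_1)) and q_2* = (q_2/q_1)·q_1*.
Numerically q_2/q_1 = 1.928228, so q_1* = 78/(12 + 10·1.928228) = 2.4934 and q_2* = 1.928228·2.4934 = 4.8079.

q_1* = 2.4934, q_2* = 4.8079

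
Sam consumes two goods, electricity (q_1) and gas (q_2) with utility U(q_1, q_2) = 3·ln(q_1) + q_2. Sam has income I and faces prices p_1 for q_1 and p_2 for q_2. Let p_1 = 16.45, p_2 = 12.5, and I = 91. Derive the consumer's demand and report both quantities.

q_1* = 2.2796, q_2* = 4.28

So q_1*(p_1,p_2) = 3·p_2/p_1, independent of income; and q_2* = (I − 3·p_2)/p_2.
At the given prices: q_1* = 3·12.5/16.45 = 2.2796, and q_2* = 4.28.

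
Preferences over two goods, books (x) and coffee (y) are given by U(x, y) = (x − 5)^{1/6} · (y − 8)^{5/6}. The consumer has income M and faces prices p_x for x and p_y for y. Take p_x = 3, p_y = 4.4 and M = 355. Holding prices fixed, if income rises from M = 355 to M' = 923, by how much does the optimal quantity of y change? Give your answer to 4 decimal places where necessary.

This is Cobb-Douglas in (x−5, y−8): tangency gives 1/6·p_y·(y−8) = 5/6·p_x·(x−5).
Substituting into the budget: x* = 5 + 1/6·(M − 5·p_x − 8·p_y)/p_x, and y* = 8 + 5/6·(…)/p_y.
Discretionary income = 355 − 5·3 − 8·4.4 = 304.8; y* = 8 + 5/6·304.8/4.4 = 65.7273.
At M' = 923: y* = 173.303. Change: 173.303 − 65.7273 = 107.5758.

Δy* = 107.5758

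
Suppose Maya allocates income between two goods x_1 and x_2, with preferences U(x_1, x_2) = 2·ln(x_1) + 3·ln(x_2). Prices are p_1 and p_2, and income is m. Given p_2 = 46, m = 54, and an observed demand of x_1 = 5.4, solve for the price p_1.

The MRS is (2/3)·x_2/x_1. Set MRS = p_1/p_2.
So 2·p_2·x_2 = 3·p_1·x_1; combined with the budget, a share 0.4 of income goes to x_1.
Demand: x_1*(p_1,p_2,m) = 0.4·m/p_1 and x_2* = 0.6·m/p_2.
Set x_1* = 5.4 in the demand function and solve for p_1: p_1 = 4.

p_1 = 4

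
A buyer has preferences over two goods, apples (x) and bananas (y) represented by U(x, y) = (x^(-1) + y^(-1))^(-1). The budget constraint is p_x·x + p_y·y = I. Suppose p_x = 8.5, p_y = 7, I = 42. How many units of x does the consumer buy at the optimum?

From the CES first-order condition, (y/x)^(2) = p_x/p_y.
Solve for the ratio: y/x = [p_x/p_y]^(0.5).
With the ratio pinned down, the budget gives x* = I/(p_x + p_y·(y/x)) and y* = (y/x)·x*.
Numerically y/x = 1.101946, so x* = 42/(8.5 + 7·1.101946) = 2.5904.

x* = 2.5904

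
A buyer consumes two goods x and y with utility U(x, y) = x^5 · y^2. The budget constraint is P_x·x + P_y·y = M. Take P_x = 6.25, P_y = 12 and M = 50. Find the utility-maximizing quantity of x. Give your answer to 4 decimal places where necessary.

x* = 5.7143

Tangency: MRS = (5/2)·y/x = P_x/P_y.
So 5·P_y·y = 2·P_x·x; combined with the budget, a share 5/7 of income goes to x.
Demand: x*(P_x,P_y,M) = 5/7·M/P_x and y* = 2/7·M/P_y.
At P_x=6.25, P_y=12, M=50: x* = 5/7·50/6.25 = 5.7143.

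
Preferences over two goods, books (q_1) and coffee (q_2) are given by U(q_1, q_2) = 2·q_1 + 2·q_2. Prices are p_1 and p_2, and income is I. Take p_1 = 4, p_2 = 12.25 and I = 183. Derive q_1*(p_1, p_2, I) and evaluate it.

q_1* = 45.75

Perfect substitutes: compare marginal utility per dollar. 2/p_1 vs 2/p_2 → 0.5 vs 0.1633.
q_1 gives more utility per dollar, so spend all income on q_1: q_1* = I/p_1, q_2* = 0.
Numerically: q_1* = 45.75, q_2* = 0.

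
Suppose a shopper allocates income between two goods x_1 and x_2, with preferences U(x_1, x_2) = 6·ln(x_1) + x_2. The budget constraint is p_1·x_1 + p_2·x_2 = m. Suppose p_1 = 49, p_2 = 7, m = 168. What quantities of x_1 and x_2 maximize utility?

x_1* = 0.8571, x_2* = 18

Set MRS = p_1/p_2: (6/x_1)/1 = p_1/p_2.
So x_1*(p_1,p_2) = 6·p_2/p_1, independent of income; and x_2* = (m − 6·p_2)/p_2.
At the given prices: x_1* = 6·7/49 = 0.8571, and x_2* = 18.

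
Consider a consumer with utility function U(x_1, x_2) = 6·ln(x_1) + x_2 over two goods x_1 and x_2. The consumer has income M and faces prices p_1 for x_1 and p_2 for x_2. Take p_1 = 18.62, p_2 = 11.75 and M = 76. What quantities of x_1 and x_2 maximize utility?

Set MRS = p_1/p_2: (6/x_1)/1 = p_1/p_2.
So x_1*(p_1,p_2) = 6·p_2/p_1, independent of income; and x_2* = (M − 6·p_2)/p_2.
At the given prices: x_1* = 6·11.75/18.62 = 3.7863, and x_2* = 0.4681.

x_1* = 3.7863, x_2* = 0.4681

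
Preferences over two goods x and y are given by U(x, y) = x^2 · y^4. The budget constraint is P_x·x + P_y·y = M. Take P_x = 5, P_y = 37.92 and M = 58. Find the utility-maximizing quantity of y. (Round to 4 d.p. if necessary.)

y* = 1.0197

Demand: x*(P_x,P_y,M) = 1/3·M/P_x and y* = 2/3·M/P_y.
At P_x=5, P_y=37.92, M=58: y* = 2/3·58/37.92 = 1.0197.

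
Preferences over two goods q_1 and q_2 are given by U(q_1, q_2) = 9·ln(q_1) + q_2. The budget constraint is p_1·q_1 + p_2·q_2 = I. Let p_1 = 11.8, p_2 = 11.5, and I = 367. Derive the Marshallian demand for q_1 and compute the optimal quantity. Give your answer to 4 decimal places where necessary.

MU_q_1 = 9/q_1, MU_q_2 = 1. Tangency: 9/q_1 = p_1/p_2.
So q_1*(p_1,p_2) = 9·p_2/p_1, independent of income; and q_2* = (I − 9·p_2)/p_2.
At the given prices: q_1* = 9·11.5/11.8 = 8.7712.

q_1* = 8.7712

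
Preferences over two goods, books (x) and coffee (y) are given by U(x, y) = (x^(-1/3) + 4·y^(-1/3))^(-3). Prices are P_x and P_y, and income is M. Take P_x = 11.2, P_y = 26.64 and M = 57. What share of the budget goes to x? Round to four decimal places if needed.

share on x = 0.2216

MU_x ∝ x^(-4/3), MU_y ∝ 4·y^(-4/3), so MRS = (1/4)·(y/x)^(4/3) = P_x/P_y.
Hence y/x = (4·P_x/P_y)^(1/(4/3)), i.e. raised to the 0.75 power.
Substitute y = (y/x)·x into the budget: x* = M/(P_x + P_y·(y/x)).
Numerically y/x = 1.476753, so x* = 57/(11.2 + 26.64·1.476753) = 1.1278 and y* = 1.476753·1.1278 = 1.6655.
Expenditure on x: 11.2·1.1278 = 12.6314; share = 0.2216.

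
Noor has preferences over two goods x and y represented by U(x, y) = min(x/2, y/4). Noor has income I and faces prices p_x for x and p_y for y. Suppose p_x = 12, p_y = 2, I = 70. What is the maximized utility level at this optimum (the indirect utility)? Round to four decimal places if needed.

V = 2.1875

Leontief preferences: the optimum is at the kink where x/2 = y/4, i.e. y = 2·x.
Budget: p_x·x + p_y·2·x = I, so (2·p_x + 4·p_y)·x = 2·I.
Demand: x*(p_x,p_y,I) = 2·I/(2·p_x + 4·p_y), y* = 4·I/(2·p_x + 4·p_y).
Here 2·12 + 4·2 = 32, giving x* = 4.375 and y* = 8.75.
Utility at the optimum: U(4.375, 8.75) = 2.1875.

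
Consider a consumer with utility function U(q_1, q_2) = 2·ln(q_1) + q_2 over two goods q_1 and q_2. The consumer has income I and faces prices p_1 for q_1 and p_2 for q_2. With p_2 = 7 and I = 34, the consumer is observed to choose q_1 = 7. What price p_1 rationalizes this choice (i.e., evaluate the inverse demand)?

p_1 = 2

Set MRS = p_1/p_2: (2/q_1)/1 = p_1/p_2.
So q_1*(p_1,p_2) = 2·p_2/p_1, independent of income; and q_2* = (I − 2·p_2)/p_2.
Set q_1* = 7 in the demand function and solve for p_1: p_1 = 2.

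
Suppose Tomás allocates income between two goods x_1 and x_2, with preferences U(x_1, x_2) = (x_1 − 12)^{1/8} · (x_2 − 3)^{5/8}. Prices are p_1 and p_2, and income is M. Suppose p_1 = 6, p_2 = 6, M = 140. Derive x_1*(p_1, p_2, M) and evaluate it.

Let x_1' = x_1−12, x_2' = x_2−3. MRS = (1/5)·x_2'/x_1' = p_1/p_2.
Substituting into the budget: x_1* = 12 + 1/6·(M − 12·p_1 − 3·p_2)/p_1, and x_2* = 3 + 5/6·(…)/p_2.
Discretionary income = 140 − 12·6 − 3·6 = 50; x_1* = 12 + 1/6·50/6 = 13.3889.

x_1* = 13.3889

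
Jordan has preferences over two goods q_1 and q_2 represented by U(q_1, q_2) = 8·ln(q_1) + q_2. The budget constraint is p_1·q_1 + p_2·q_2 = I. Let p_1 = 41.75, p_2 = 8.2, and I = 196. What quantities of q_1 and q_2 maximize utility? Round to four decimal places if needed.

q_1* = 1.5713, q_2* = 15.9024

At the given prices: q_1* = 8·8.2/41.75 = 1.5713, and q_2* = 15.9024.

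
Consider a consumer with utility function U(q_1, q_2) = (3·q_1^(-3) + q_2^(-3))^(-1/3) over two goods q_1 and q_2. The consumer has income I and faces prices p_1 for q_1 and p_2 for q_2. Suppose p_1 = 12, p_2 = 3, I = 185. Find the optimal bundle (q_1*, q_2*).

q_1* = 12.1521, q_2* = 13.0583

Numerically q_2/q_1 = 1.07457, so q_1* = 185/(12 + 3·1.07457) = 12.1521 and q_2* = 1.07457·12.1521 = 13.0583.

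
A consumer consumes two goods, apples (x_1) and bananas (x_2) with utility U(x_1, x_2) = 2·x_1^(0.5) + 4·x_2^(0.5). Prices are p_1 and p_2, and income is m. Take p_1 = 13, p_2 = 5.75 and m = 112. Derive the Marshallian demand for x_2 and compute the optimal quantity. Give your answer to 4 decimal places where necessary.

x_2* = 17.5389

MU_x_1 ∝ 2·x_1^(-0.5), MU_x_2 ∝ 4·x_2^(-0.5), so MRS = (1/2)·(x_2/x_1)^(0.5) = p_1/p_2.
Hence x_2/x_1 = (2·p_1/p_2)^(1/(0.5)), i.e. raised to the 2 power.
Substitute x_2 = (x_2/x_1)·x_1 into the budget: x_1* = m/(p_1 + p_2·(x_2/x_1)).
Numerically x_2/x_1 = 20.446125, so x_1* = 112/(13 + 5.75·20.446125) = 0.8578 and x_2* = 20.446125·0.8578 = 17.5389.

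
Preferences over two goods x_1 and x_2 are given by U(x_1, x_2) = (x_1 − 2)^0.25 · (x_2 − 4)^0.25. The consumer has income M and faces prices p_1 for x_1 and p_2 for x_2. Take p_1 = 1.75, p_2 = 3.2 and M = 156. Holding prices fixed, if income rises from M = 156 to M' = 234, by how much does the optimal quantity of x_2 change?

Δx_2* = 12.1875

This is Cobb-Douglas in (x_1−2, x_2−4): tangency gives 0.25·p_2·(x_2−4) = 0.25·p_1·(x_1−2).
After buying the subsistence bundle (2, 4), a share 0.5 of the remaining income goes to x_1: x_1* = 2 + 0.5·(M − 2p_1 − 4p_2)/p_1.
Discretionary income = 156 − 2·1.75 − 4·3.2 = 139.7; x_2* = 4 + 0.5·139.7/3.2 = 25.8281.
At M' = 234: x_2* = 38.0156. Change: 38.0156 − 25.8281 = 12.1875.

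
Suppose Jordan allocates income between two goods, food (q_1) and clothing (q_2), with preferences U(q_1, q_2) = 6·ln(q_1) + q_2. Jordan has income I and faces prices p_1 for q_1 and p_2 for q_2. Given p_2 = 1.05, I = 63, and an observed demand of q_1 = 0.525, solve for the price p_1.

MU_q_1 = 6/q_1, MU_q_2 = 1. Tangency: 6/q_1 = p_1/p_2.
So q_1*(p_1,p_2) = 6·p_2/p_1, independent of income; and q_2* = (I − 6·p_2)/p_2.
Set q_1* = 0.525 in the demand function and solve for p_1: p_1 = 12.

p_1 = 12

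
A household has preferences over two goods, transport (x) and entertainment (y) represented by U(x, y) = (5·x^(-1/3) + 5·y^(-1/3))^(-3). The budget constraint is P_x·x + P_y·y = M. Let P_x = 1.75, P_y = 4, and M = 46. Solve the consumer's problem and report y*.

y* = 6.3421

MRS = MU_x/MU_y = (y/x)^(4/3). Set equal to P_x/P_y.
Solve for the ratio: y/x = [P_x/P_y]^(0.75).
With the ratio pinned down, the budget gives x* = M/(P_x + P_y·(y/x)) and y* = (y/x)·x*.
Numerically y/x = 0.53794, so x* = 46/(1.75 + 4·0.53794) = 11.7896 and y* = 0.53794·11.7896 = 6.3421.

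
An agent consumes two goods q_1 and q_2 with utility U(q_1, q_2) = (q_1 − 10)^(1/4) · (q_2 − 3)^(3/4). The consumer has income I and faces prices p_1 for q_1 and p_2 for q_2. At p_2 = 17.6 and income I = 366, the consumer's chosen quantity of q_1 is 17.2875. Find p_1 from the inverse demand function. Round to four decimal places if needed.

p_1 = 8

MRS = (1/3)·(q_2−3)/(q_1−10). Tangency with p_1/p_2 gives q_2−3 = 3·(p_1/p_2)·(q_1−10).
After buying the subsistence bundle (10, 3), a share 0.25 of the remaining income goes to q_1: q_1* = 10 + 0.25·(I − 10p_1 − 3p_2)/p_1.
Set q_1* = 17.2875 in the demand function and solve for p_1: p_1 = 8.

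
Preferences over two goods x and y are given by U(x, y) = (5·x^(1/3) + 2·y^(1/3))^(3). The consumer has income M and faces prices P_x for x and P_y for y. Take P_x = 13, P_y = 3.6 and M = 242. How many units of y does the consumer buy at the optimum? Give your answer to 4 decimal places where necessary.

y* = 21.8245

From the CES first-order condition, (5/2)·(y/x)^(2/3) = P_x/P_y.
Solve for the ratio: y/x = [(2/5)·P_x/P_y]^(1.5).
With the ratio pinned down, the budget gives x* = M/(P_x + P_y·(y/x)) and y* = (y/x)·x*.
Numerically y/x = 1.736006, so x* = 242/(13 + 3.6·1.736006) = 12.5717 and y* = 1.736006·12.5717 = 21.8245.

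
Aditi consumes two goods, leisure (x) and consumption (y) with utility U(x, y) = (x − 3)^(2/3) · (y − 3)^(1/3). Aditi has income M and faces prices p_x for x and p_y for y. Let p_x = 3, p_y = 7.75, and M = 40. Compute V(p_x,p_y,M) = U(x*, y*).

V = 0.9962

MRS = 2·(y−3)/(x−3). Tangency with p_x/p_y gives y−3 = (1/2)·(p_x/p_y)·(x−3).
Substituting into the budget: x* = 3 + 2/3·(M − 3·p_x − 3·p_y)/p_x, and y* = 3 + 1/3·(…)/p_y.
Discretionary income = 40 − 3·3 − 3·7.75 = 7.75; x* = 3 + 2/3·7.75/3 = 4.7222; y* = 3 + 1/3·7.75/7.75 = 3.3333.
Utility at the optimum: U(4.7222, 3.3333) = 0.9962.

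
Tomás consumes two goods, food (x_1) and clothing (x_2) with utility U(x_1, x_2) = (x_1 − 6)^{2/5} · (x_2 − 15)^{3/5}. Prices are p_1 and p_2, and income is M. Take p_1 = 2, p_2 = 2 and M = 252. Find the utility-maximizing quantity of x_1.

x_1* = 48

This is Cobb-Douglas in (x_1−6, x_2−15): tangency gives 0.4·p_2·(x_2−15) = 0.6·p_1·(x_1−6).
Substituting into the budget: x_1* = 6 + 0.4·(M − 6·p_1 − 15·p_2)/p_1, and x_2* = 15 + 0.6·(…)/p_2.
Discretionary income = 252 − 6·2 − 15·2 = 210; x_1* = 6 + 0.4·210/2 = 48.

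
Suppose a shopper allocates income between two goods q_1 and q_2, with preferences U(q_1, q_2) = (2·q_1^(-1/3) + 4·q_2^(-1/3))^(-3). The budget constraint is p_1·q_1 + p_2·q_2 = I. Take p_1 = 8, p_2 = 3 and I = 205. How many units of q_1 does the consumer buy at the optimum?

q_1* = 11.064

MRS = MU_q_1/MU_q_2 = (1/2)·(q_2/q_1)^(4/3). Set equal to p_1/p_2.
Solve for the ratio: q_2/q_1 = [2·p_1/p_2]^(0.75).
With the ratio pinned down, the budget gives q_1* = I/(p_1 + p_2·(q_2/q_1)) and q_2* = (q_2/q_1)·q_1*.
Numerically q_2/q_1 = 3.509531, so q_1* = 205/(8 + 3·3.509531) = 11.064.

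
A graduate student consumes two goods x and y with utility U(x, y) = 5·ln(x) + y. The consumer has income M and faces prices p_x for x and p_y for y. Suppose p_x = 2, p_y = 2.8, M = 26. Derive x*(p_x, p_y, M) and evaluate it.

x* = 7

Set MRS = p_x/p_y: (5/x)/1 = p_x/p_y.
So x*(p_x,p_y) = 5·p_y/p_x, independent of income; and y* = (M − 5·p_y)/p_y.
At the given prices: x* = 5·2.8/2 = 7.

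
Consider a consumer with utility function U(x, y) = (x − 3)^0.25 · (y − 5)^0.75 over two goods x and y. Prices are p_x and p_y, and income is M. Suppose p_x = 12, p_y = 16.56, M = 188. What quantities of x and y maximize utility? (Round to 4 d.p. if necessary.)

x* = 4.4417, y* = 8.1341

After buying the subsistence bundle (3, 5), a share 0.25 of the remaining income goes to x: x* = 3 + 0.25·(M − 3p_x − 5p_y)/p_x.
Discretionary income = 188 − 3·12 − 5·16.56 = 69.2; x* = 3 + 0.25·69.2/12 = 4.4417; y* = 5 + 0.75·69.2/16.56 = 8.1341.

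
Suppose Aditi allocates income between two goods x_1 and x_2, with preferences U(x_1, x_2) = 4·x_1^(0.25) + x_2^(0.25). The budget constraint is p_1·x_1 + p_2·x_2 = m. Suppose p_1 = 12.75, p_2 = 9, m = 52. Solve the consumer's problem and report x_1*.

x_1* = 3.4655

From the CES first-order condition, 4·(x_2/x_1)^(0.75) = p_1/p_2.
Solve for the ratio: x_2/x_1 = [(1/4)·p_1/p_2]^(4/3).
Substitute x_2 = (x_2/x_1)·x_1 into the budget: x_1* = m/(p_1 + p_2·(x_2/x_1)).
Numerically x_2/x_1 = 0.250578, so x_1* = 52/(12.75 + 9·0.250578) = 3.4655.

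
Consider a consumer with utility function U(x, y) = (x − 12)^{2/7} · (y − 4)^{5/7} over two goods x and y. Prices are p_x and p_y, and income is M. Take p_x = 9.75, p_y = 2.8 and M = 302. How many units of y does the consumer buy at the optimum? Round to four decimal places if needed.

y* = 48.3367

MRS = (2/5)·(y−4)/(x−12). Tangency with p_x/p_y gives y−4 = (5/2)·(p_x/p_y)·(x−12).
After buying the subsistence bundle (12, 4), a share 2/7 of the remaining income goes to x: x* = 12 + 2/7·(M − 12p_x − 4p_y)/p_x.
Discretionary income = 302 − 12·9.75 − 4·2.8 = 173.8; y* = 4 + 5/7·173.8/2.8 = 48.3367.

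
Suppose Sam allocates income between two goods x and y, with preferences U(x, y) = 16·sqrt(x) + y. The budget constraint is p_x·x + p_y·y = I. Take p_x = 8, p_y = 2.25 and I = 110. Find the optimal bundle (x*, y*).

x* = 5.0625, y* = 30.8889

Set MRS = p_x/p_y: 8·x^(−1/2) = p_x/p_y.
Solve: √x = 8·p_y/p_x, so x*(p_x,p_y) = (8·p_y/p_x)², and y* = (I − p_x·x*)/p_y.
Plugging in: x* = (8·2.25/8)² = 5.0625, y* = 30.8889.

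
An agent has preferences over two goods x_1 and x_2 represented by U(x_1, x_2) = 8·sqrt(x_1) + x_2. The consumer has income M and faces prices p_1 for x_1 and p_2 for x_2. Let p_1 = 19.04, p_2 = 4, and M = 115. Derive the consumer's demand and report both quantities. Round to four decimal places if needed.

x_1* = 0.7062, x_2* = 25.3887

Set MRS = p_1/p_2: 4·x_1^(−1/2) = p_1/p_2.
Solve: √x_1 = 4·p_2/p_1, so x_1*(p_1,p_2) = (4·p_2/p_1)², and x_2* = (M − p_1·x_1*)/p_2.
Plugging in: x_1* = (4·4/19.04)² = 0.7062, x_2* = 25.3887.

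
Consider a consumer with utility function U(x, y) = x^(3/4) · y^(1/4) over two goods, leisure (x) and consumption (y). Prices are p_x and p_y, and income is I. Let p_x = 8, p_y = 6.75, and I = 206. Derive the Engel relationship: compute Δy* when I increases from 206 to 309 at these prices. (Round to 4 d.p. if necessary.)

Δy* = 3.8148

Tangency: MRS = 3·y/x = p_x/p_y.
So 0.75·p_y·y = 0.25·p_x·x; combined with the budget, a share 0.75 of income goes to x.
Demand: x*(p_x,p_y,I) = 0.75·I/p_x and y* = 0.25·I/p_y.
At p_x=8, p_y=6.75, I=206: y* = 0.25·206/6.75 = 7.6296.
At I' = 309: y* = 11.4444. Change: 11.4444 − 7.6296 = 3.8148.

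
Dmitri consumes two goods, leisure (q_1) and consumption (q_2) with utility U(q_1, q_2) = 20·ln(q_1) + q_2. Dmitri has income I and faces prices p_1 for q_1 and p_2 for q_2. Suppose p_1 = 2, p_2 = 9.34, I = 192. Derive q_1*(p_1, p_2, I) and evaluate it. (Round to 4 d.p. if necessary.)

q_1* = 93.4

MU_q_1 = 20/q_1, MU_q_2 = 1. Tangency: 20/q_1 = p_1/p_2.
So q_1*(p_1,p_2) = 20·p_2/p_1, independent of income; and q_2* = (I − 20·p_2)/p_2.
At the given prices: q_1* = 20·9.34/2 = 93.4.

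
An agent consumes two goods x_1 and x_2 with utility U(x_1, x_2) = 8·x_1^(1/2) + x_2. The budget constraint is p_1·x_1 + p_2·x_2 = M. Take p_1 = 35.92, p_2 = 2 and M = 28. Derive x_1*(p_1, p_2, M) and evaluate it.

Set MRS = p_1/p_2: 4·x_1^(−1/2) = p_1/p_2.
Thus x_1* = (4·p_2/p_1)² — independent of M — with the rest of income spent on x_2.
Plugging in: x_1* = (4·2/35.92)² = 0.0496.

x_1* = 0.0496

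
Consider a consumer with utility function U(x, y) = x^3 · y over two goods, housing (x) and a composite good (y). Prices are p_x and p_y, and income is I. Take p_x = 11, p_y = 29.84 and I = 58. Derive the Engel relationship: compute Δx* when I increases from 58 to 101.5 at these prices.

Δx* = 2.9659

MU_x/MU_y = (3·y)/(x); tangency sets this equal to p_x/p_y.
Rearranging, p_y·y = (1/3)·p_x·x. Substituting into the budget gives p_x·x·(1 + (1/3)) = I.
Demand: x*(p_x,p_y,I) = 0.75·I/p_x and y* = 0.25·I/p_y.
At p_x=11, p_y=29.84, I=58: x* = 0.75·58/11 = 3.9545.
At I' = 101.5: x* = 6.9205. Change: 6.9205 − 3.9545 = 2.9659.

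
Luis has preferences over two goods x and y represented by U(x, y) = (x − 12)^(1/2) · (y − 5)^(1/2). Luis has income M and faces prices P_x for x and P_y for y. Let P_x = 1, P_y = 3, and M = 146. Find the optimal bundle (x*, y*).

Substituting into the budget: x* = 12 + 0.5·(M − 12·P_x − 5·P_y)/P_x, and y* = 5 + 0.5·(…)/P_y.
Discretionary income = 146 − 12·1 − 5·3 = 119; x* = 12 + 0.5·119/1 = 71.5; y* = 5 + 0.5·119/3 = 24.8333.

x* = 71.5, y* = 24.8333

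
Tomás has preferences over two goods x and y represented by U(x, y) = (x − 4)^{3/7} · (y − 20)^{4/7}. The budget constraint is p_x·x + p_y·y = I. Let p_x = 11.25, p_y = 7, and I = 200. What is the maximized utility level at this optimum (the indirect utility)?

Let x' = x−4, y' = y−20. MRS = (3/4)·y'/x' = p_x/p_y.
Substituting into the budget: x* = 4 + 3/7·(I − 4·p_x − 20·p_y)/p_x, and y* = 20 + 4/7·(…)/p_y.
Discretionary income = 200 − 4·11.25 − 20·7 = 15; x* = 4 + 3/7·15/11.25 = 4.5714; y* = 20 + 4/7·15/7 = 21.2245.
Utility at the optimum: U(4.5714, 21.2245) = 0.8833.

V = 0.8833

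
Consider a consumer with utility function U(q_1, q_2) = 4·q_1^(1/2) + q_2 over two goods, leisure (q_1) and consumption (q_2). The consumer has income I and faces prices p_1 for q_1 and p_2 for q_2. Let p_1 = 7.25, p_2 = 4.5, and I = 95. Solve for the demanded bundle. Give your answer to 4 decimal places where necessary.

q_1* = 1.541, q_2* = 18.6284

Plugging in: q_1* = (2·4.5/7.25)² = 1.541, q_2* = 18.6284.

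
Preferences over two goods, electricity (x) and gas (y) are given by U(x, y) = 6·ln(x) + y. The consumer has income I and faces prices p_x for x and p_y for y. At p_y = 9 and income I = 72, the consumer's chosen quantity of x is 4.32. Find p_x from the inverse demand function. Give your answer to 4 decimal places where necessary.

MU_x = 6/x, MU_y = 1. Tangency: 6/x = p_x/p_y.
So x*(p_x,p_y) = 6·p_y/p_x, independent of income; and y* = (I − 6·p_y)/p_y.
Set x* = 4.32 in the demand function and solve for p_x: p_x = 12.5.

p_x = 12.5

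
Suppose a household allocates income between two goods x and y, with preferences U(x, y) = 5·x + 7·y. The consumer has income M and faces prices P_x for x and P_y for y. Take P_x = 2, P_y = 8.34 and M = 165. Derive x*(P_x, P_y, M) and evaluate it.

x* = 82.5

Linear utility — the consumer picks whichever good has higher MU/price: 5/2 = 2.5 vs 7/8.34 = 0.8393.
x gives more utility per dollar, so spend all income on x: x* = M/P_x, y* = 0.
Numerically: x* = 82.5, y* = 0.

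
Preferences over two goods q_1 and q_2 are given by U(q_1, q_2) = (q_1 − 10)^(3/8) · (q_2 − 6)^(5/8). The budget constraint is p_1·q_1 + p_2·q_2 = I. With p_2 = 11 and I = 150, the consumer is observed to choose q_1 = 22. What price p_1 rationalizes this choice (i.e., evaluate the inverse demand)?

p_1 = 2

MRS = (3/5)·(q_2−6)/(q_1−10). Tangency with p_1/p_2 gives q_2−6 = (5/3)·(p_1/p_2)·(q_1−10).
After buying the subsistence bundle (10, 6), a share 0.375 of the remaining income goes to q_1: q_1* = 10 + 0.375·(I − 10p_1 − 6p_2)/p_1.
Set q_1* = 22 in the demand function and solve for p_1: p_1 = 2.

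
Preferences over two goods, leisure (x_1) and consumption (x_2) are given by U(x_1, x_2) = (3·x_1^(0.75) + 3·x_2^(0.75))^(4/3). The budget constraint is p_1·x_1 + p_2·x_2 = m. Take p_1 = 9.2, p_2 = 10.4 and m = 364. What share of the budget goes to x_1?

share on x_1 = 0.5909

From the CES first-order condition, (x_2/x_1)^(0.25) = p_1/p_2.
Solve for the ratio: x_2/x_1 = [p_1/p_2]^(4).
With the ratio pinned down, the budget gives x_1* = m/(p_1 + p_2·(x_2/x_1)) and x_2* = (x_2/x_1)·x_1*.
Numerically x_2/x_1 = 0.612376, so x_1* = 364/(9.2 + 10.4·0.612376) = 23.3802 and x_2* = 0.612376·23.3802 = 14.3175.
Expenditure on x_1: 9.2·23.3802 = 215.0981; share = 0.5909.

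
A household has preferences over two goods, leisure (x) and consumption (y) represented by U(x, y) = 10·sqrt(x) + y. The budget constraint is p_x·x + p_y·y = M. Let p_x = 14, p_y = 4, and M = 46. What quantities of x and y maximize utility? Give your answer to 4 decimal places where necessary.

x* = 2.0408, y* = 4.3571

Set MRS = p_x/p_y: 5·x^(−1/2) = p_x/p_y.
Thus x* = (5·p_y/p_x)² — independent of M — with the rest of income spent on y.
Plugging in: x* = (5·4/14)² = 2.0408, y* = 4.3571.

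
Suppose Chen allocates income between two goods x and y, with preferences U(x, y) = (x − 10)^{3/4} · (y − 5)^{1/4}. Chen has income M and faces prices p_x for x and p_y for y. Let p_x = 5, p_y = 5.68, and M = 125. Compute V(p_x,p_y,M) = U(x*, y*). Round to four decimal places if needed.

MRS = 3·(y−5)/(x−10). Tangency with p_x/p_y gives y−5 = (1/3)·(p_x/p_y)·(x−10).
Substituting into the budget: x* = 10 + 0.75·(M − 10·p_x − 5·p_y)/p_x, and y* = 5 + 0.25·(…)/p_y.
Discretionary income = 125 − 10·5 − 5·5.68 = 46.6; x* = 10 + 0.75·46.6/5 = 16.99; y* = 5 + 0.25·46.6/5.68 = 7.0511.
Utility at the optimum: U(16.99, 7.0511) = 5.1446.

V = 5.1446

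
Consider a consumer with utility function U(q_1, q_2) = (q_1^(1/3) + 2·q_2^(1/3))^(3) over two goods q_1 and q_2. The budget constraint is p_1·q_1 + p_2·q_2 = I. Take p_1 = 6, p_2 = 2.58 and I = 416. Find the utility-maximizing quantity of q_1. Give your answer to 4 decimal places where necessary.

q_1* = 13.049

MRS = MU_q_1/MU_q_2 = (1/2)·(q_2/q_1)^(2/3). Set equal to p_1/p_2.
Solve for the ratio: q_2/q_1 = [2·p_1/p_2]^(1.5).
With the ratio pinned down, the budget gives q_1* = I/(p_1 + p_2·(q_2/q_1)) and q_2* = (q_2/q_1)·q_1*.
Numerically q_2/q_1 = 10.030956, so q_1* = 416/(6 + 2.58·10.030956) = 13.049.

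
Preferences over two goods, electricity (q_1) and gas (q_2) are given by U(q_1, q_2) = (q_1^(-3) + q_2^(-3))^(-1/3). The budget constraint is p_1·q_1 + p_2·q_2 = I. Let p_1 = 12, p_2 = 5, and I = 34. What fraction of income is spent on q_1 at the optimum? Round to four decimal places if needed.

share on q_1 = 0.6585

From the CES first-order condition, (q_2/q_1)^(4) = p_1/p_2.
Solve for the ratio: q_2/q_1 = [p_1/p_2]^(0.25).
Substitute q_2 = (q_2/q_1)·q_1 into the budget: q_1* = I/(p_1 + p_2·(q_2/q_1)).
Numerically q_2/q_1 = 1.244666, so q_1* = 34/(12 + 5·1.244666) = 1.8657 and q_2* = 1.244666·1.8657 = 2.3222.
Expenditure on q_1: 12·1.8657 = 22.3889; share = 0.6585.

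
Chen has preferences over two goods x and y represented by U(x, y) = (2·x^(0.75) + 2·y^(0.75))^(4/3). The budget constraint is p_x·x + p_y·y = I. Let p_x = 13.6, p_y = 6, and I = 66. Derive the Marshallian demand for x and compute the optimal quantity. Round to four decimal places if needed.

x* = 0.3838

From the CES first-order condition, (y/x)^(0.25) = p_x/p_y.
Hence y/x = (p_x/p_y)^(1/(0.25)), i.e. raised to the 4 power.
With the ratio pinned down, the budget gives x* = I/(p_x + p_y·(y/x)) and y* = (y/x)·x*.
Numerically y/x = 26.39676, so x* = 66/(13.6 + 6·26.39676) = 0.3838.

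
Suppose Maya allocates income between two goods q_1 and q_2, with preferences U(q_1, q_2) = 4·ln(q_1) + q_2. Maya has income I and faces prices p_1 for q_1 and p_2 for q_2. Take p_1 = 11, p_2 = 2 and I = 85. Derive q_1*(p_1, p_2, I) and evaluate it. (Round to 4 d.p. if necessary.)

q_1* = 0.7273

MU_q_1 = 4/q_1, MU_q_2 = 1. Tangency: 4/q_1 = p_1/p_2.
So q_1*(p_1,p_2) = 4·p_2/p_1, independent of income; and q_2* = (I − 4·p_2)/p_2.
At the given prices: q_1* = 4·2/11 = 0.7273.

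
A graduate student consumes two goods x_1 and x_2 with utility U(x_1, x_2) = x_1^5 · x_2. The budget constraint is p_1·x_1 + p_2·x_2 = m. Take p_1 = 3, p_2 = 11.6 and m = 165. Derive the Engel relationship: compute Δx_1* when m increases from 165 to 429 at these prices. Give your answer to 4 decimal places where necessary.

Tangency: MRS = 5·x_2/x_1 = p_1/p_2.
So 5·p_2·x_2 = p_1·x_1; combined with the budget, a share 5/6 of income goes to x_1.
Demand: x_1*(p_1,p_2,m) = 5/6·m/p_1 and x_2* = 1/6·m/p_2.
At p_1=3, p_2=11.6, m=165: x_1* = 5/6·165/3 = 45.8333.
At m' = 429: x_1* = 119.1667. Change: 119.1667 − 45.8333 = 73.3333.

Δx_1* = 73.3333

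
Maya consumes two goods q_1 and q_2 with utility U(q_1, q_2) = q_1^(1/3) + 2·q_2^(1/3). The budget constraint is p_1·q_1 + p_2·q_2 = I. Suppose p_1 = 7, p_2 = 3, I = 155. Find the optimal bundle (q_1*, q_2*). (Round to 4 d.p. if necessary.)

Substitute q_2 = (q_2/q_1)·q_1 into the budget: q_1* = I/(p_1 + p_2·(q_2/q_1)).
Numerically q_2/q_1 = 10.081152, so q_1* = 155/(7 + 3·10.081152) = 4.1618 and q_2* = 10.081152·4.1618 = 41.9558.

q_1* = 4.1618, q_2* = 41.9558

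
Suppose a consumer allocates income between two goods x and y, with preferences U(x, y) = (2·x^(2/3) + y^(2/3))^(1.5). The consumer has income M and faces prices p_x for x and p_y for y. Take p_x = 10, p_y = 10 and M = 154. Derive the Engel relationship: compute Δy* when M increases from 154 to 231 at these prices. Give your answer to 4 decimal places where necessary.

Δy* = 0.8556

MRS = MU_x/MU_y = 2·(y/x)^(1/3). Set equal to p_x/p_y.
Hence y/x = ((1/2)·p_x/p_y)^(1/(1/3)), i.e. raised to the 3 power.
With the ratio pinned down, the budget gives x* = M/(p_x + p_y·(y/x)) and y* = (y/x)·x*.
Numerically y/x = 0.125, so x* = 154/(10 + 10·0.125) = 13.6889 and y* = 0.125·13.6889 = 1.7111.
At M' = 231: y* = 2.5667. Change: 2.5667 − 1.7111 = 0.8556.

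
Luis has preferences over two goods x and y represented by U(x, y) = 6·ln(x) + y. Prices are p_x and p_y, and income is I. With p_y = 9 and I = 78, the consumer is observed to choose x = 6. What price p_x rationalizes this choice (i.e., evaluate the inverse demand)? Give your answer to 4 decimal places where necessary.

MU_x = 6/x, MU_y = 1. Tangency: 6/x = p_x/p_y.
So x*(p_x,p_y) = 6·p_y/p_x, independent of income; and y* = (I − 6·p_y)/p_y.
Set x* = 6 in the demand function and solve for p_x: p_x = 9.

p_x = 9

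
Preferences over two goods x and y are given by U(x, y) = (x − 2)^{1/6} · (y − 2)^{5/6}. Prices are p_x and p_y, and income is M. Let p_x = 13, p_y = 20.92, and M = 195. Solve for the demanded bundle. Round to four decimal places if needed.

x* = 3.6303, y* = 7.0653

Substituting into the budget: x* = 2 + 1/6·(M − 2·p_x − 2·p_y)/p_x, and y* = 2 + 5/6·(…)/p_y.
Discretionary income = 195 − 2·13 − 2·20.92 = 127.16; x* = 2 + 1/6·127.16/13 = 3.6303; y* = 2 + 5/6·127.16/20.92 = 7.0653.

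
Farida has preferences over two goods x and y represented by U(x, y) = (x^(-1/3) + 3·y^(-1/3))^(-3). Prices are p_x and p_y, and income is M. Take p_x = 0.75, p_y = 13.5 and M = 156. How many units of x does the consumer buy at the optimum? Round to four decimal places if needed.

MRS = MU_x/MU_y = (1/3)·(y/x)^(4/3). Set equal to p_x/p_y.
Solve for the ratio: y/x = [3·p_x/p_y]^(0.75).
With the ratio pinned down, the budget gives x* = M/(p_x + p_y·(y/x)) and y* = (y/x)·x*.
Numerically y/x = 0.260847, so x* = 156/(0.75 + 13.5·0.260847) = 36.5216.

x* = 36.5216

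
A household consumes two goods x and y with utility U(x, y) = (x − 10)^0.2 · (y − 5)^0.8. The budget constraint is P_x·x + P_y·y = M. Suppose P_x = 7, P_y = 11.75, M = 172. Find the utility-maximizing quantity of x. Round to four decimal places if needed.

x* = 11.2357

This is Cobb-Douglas in (x−10, y−5): tangency gives 0.2·P_y·(y−5) = 0.8·P_x·(x−10).
After buying the subsistence bundle (10, 5), a share 0.2 of the remaining income goes to x: x* = 10 + 0.2·(M − 10P_x − 5P_y)/P_x.
Discretionary income = 172 − 10·7 − 5·11.75 = 43.25; x* = 10 + 0.2·43.25/7 = 11.2357.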